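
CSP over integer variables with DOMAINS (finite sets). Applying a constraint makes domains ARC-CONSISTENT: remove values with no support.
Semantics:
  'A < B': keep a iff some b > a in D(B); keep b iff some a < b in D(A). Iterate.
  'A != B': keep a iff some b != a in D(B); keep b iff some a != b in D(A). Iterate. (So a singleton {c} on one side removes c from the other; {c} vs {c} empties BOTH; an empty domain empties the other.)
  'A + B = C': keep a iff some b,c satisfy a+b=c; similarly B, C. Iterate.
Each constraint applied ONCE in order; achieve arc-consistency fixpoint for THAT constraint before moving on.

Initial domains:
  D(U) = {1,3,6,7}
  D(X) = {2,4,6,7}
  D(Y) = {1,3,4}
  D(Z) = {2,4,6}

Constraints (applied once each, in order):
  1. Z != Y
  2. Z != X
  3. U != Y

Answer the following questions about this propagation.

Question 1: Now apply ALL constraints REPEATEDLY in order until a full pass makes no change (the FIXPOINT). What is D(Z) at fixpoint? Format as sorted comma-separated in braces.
pass 0 (initial): D(Z)={2,4,6}
pass 1: no change
Fixpoint after 1 passes: D(Z) = {2,4,6}

Answer: {2,4,6}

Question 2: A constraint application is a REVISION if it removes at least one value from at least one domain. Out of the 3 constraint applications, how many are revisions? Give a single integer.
Constraint 1 (Z != Y) on D(Z)={2,4,6} D(Y)={1,3,4}: no change => not a revision
Constraint 2 (Z != X) on D(Z)={2,4,6} D(X)={2,4,6,7}: no change => not a revision
Constraint 3 (U != Y) on D(U)={1,3,6,7} D(Y)={1,3,4}: no change => not a revision
Total revisions = 0

Answer: 0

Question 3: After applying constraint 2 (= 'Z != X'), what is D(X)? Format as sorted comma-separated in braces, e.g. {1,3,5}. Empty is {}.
Constraint 1 (Z != Y) on D(Z)={2,4,6} D(Y)={1,3,4}: no change
Constraint 2 (Z != X) on D(Z)={2,4,6} D(X)={2,4,6,7}: no change
So after constraint 2: D(X) = {2,4,6,7}

Answer: {2,4,6,7}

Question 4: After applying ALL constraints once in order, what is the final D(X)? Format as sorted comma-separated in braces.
Constraint 1 (Z != Y) on D(Z)={2,4,6} D(Y)={1,3,4}: no change
Constraint 2 (Z != X) on D(Z)={2,4,6} D(X)={2,4,6,7}: no change
Constraint 3 (U != Y) on D(U)={1,3,6,7} D(Y)={1,3,4}: no change
So after all 3 constraints: D(X) = {2,4,6,7}

Answer: {2,4,6,7}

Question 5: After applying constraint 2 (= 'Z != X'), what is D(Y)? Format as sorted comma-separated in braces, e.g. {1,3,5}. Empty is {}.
Answer: {1,3,4}

Derivation:
Constraint 1 (Z != Y) on D(Z)={2,4,6} D(Y)={1,3,4}: no change
Constraint 2 (Z != X) on D(Z)={2,4,6} D(X)={2,4,6,7}: no change
So after constraint 2: D(Y) = {1,3,4}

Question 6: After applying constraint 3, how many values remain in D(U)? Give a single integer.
Constraint 1 (Z != Y) on D(Z)={2,4,6} D(Y)={1,3,4}: no change
Constraint 2 (Z != X) on D(Z)={2,4,6} D(X)={2,4,6,7}: no change
Constraint 3 (U != Y) on D(U)={1,3,6,7} D(Y)={1,3,4}: no change
So after constraint 3: D(U)={1,3,6,7}, size = 4

Answer: 4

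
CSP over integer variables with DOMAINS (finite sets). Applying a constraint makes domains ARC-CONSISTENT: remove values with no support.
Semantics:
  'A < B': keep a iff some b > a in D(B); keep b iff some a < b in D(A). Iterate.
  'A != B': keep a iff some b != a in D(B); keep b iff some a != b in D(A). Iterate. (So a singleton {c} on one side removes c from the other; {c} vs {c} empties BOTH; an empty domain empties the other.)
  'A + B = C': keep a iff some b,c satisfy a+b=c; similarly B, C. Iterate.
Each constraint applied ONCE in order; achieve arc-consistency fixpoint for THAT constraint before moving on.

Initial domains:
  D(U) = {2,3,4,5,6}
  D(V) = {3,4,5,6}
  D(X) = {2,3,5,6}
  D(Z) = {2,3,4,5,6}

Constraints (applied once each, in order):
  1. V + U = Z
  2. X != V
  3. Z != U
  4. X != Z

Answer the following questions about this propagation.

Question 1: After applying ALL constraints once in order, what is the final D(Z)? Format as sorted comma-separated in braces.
Constraint 1 (V + U = Z) on D(V)={3,4,5,6} D(U)={2,3,4,5,6} D(Z)={2,3,4,5,6}: V {3,4,5,6}->{3,4}; U {2,3,4,5,6}->{2,3}; Z {2,3,4,5,6}->{5,6}
Constraint 2 (X != V) on D(X)={2,3,5,6} D(V)={3,4}: no change
Constraint 3 (Z != U) on D(Z)={5,6} D(U)={2,3}: no change
Constraint 4 (X != Z) on D(X)={2,3,5,6} D(Z)={5,6}: no change
So after all 4 constraints: D(Z) = {5,6}

Answer: {5,6}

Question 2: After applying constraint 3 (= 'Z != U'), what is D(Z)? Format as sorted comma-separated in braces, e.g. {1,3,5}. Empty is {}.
Constraint 1 (V + U = Z) on D(V)={3,4,5,6} D(U)={2,3,4,5,6} D(Z)={2,3,4,5,6}: V {3,4,5,6}->{3,4}; U {2,3,4,5,6}->{2,3}; Z {2,3,4,5,6}->{5,6}
Constraint 2 (X != V) on D(X)={2,3,5,6} D(V)={3,4}: no change
Constraint 3 (Z != U) on D(Z)={5,6} D(U)={2,3}: no change
So after constraint 3: D(Z) = {5,6}

Answer: {5,6}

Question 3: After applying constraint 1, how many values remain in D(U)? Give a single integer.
Answer: 2

Derivation:
Constraint 1 (V + U = Z) on D(V)={3,4,5,6} D(U)={2,3,4,5,6} D(Z)={2,3,4,5,6}: V {3,4,5,6}->{3,4}; U {2,3,4,5,6}->{2,3}; Z {2,3,4,5,6}->{5,6}
So after constraint 1: D(U)={2,3}, size = 2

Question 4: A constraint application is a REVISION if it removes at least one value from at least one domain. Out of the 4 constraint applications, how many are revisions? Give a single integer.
Answer: 1

Derivation:
Constraint 1 (V + U = Z) on D(V)={3,4,5,6} D(U)={2,3,4,5,6} D(Z)={2,3,4,5,6}: V {3,4,5,6}->{3,4}; U {2,3,4,5,6}->{2,3}; Z {2,3,4,5,6}->{5,6} => REVISION
Constraint 2 (X != V) on D(X)={2,3,5,6} D(V)={3,4}: no change => not a revision
Constraint 3 (Z != U) on D(Z)={5,6} D(U)={2,3}: no change => not a revision
Constraint 4 (X != Z) on D(X)={2,3,5,6} D(Z)={5,6}: no change => not a revision
Total revisions = 1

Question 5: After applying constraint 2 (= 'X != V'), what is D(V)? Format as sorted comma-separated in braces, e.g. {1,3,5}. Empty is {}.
Constraint 1 (V + U = Z) on D(V)={3,4,5,6} D(U)={2,3,4,5,6} D(Z)={2,3,4,5,6}: V {3,4,5,6}->{3,4}; U {2,3,4,5,6}->{2,3}; Z {2,3,4,5,6}->{5,6}
Constraint 2 (X != V) on D(X)={2,3,5,6} D(V)={3,4}: no change
So after constraint 2: D(V) = {3,4}

Answer: {3,4}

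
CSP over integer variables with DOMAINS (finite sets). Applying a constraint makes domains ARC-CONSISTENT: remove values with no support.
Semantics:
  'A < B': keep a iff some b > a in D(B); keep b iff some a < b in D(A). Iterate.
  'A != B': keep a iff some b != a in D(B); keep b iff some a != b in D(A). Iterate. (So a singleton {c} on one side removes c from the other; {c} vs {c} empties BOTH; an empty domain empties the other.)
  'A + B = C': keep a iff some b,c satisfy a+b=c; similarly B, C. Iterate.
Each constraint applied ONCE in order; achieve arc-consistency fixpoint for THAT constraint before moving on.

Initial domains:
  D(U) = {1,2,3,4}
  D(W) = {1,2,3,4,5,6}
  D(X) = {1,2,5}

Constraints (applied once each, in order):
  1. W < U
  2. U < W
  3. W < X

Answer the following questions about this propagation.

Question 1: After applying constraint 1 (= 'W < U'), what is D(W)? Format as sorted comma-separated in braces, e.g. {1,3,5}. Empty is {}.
Answer: {1,2,3}

Derivation:
Constraint 1 (W < U) on D(W)={1,2,3,4,5,6} D(U)={1,2,3,4}: W {1,2,3,4,5,6}->{1,2,3}; U {1,2,3,4}->{2,3,4}
So after constraint 1: D(W) = {1,2,3}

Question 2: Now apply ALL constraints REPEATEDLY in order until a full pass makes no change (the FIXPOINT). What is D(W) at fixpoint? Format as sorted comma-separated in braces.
pass 0 (initial): D(W)={1,2,3,4,5,6}
pass 1: U {1,2,3,4}->{2}; W {1,2,3,4,5,6}->{3}; X {1,2,5}->{5}
pass 2: U {2}->{}; W {3}->{}; X {5}->{}
pass 3: no change
Fixpoint after 3 passes: D(W) = {}

Answer: {}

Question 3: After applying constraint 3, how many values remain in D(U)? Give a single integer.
Answer: 1

Derivation:
Constraint 1 (W < U) on D(W)={1,2,3,4,5,6} D(U)={1,2,3,4}: W {1,2,3,4,5,6}->{1,2,3}; U {1,2,3,4}->{2,3,4}
Constraint 2 (U < W) on D(U)={2,3,4} D(W)={1,2,3}: U {2,3,4}->{2}; W {1,2,3}->{3}
Constraint 3 (W < X) on D(W)={3} D(X)={1,2,5}: X {1,2,5}->{5}
So after constraint 3: D(U)={2}, size = 1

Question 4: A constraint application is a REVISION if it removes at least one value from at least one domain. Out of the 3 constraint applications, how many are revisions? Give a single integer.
Constraint 1 (W < U) on D(W)={1,2,3,4,5,6} D(U)={1,2,3,4}: W {1,2,3,4,5,6}->{1,2,3}; U {1,2,3,4}->{2,3,4} => REVISION
Constraint 2 (U < W) on D(U)={2,3,4} D(W)={1,2,3}: U {2,3,4}->{2}; W {1,2,3}->{3} => REVISION
Constraint 3 (W < X) on D(W)={3} D(X)={1,2,5}: X {1,2,5}->{5} => REVISION
Total revisions = 3

Answer: 3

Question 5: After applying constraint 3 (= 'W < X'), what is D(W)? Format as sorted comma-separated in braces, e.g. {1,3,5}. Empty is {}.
Constraint 1 (W < U) on D(W)={1,2,3,4,5,6} D(U)={1,2,3,4}: W {1,2,3,4,5,6}->{1,2,3}; U {1,2,3,4}->{2,3,4}
Constraint 2 (U < W) on D(U)={2,3,4} D(W)={1,2,3}: U {2,3,4}->{2}; W {1,2,3}->{3}
Constraint 3 (W < X) on D(W)={3} D(X)={1,2,5}: X {1,2,5}->{5}
So after constraint 3: D(W) = {3}

Answer: {3}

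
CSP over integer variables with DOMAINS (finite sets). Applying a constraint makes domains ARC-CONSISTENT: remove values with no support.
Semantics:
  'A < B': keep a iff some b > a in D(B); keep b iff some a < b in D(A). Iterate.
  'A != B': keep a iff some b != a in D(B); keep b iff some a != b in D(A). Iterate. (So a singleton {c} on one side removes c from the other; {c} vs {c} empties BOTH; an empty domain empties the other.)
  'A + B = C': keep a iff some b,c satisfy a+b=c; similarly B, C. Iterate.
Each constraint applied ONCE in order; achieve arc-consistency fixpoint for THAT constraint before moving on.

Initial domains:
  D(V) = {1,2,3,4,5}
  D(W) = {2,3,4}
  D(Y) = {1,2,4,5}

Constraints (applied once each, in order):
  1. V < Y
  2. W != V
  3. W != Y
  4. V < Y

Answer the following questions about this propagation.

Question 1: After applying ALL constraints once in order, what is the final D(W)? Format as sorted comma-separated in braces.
Answer: {2,3,4}

Derivation:
Constraint 1 (V < Y) on D(V)={1,2,3,4,5} D(Y)={1,2,4,5}: V {1,2,3,4,5}->{1,2,3,4}; Y {1,2,4,5}->{2,4,5}
Constraint 2 (W != V) on D(W)={2,3,4} D(V)={1,2,3,4}: no change
Constraint 3 (W != Y) on D(W)={2,3,4} D(Y)={2,4,5}: no change
Constraint 4 (V < Y) on D(V)={1,2,3,4} D(Y)={2,4,5}: no change
So after all 4 constraints: D(W) = {2,3,4}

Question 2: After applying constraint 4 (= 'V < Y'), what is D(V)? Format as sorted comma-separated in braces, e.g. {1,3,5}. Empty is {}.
Answer: {1,2,3,4}

Derivation:
Constraint 1 (V < Y) on D(V)={1,2,3,4,5} D(Y)={1,2,4,5}: V {1,2,3,4,5}->{1,2,3,4}; Y {1,2,4,5}->{2,4,5}
Constraint 2 (W != V) on D(W)={2,3,4} D(V)={1,2,3,4}: no change
Constraint 3 (W != Y) on D(W)={2,3,4} D(Y)={2,4,5}: no change
Constraint 4 (V < Y) on D(V)={1,2,3,4} D(Y)={2,4,5}: no change
So after constraint 4: D(V) = {1,2,3,4}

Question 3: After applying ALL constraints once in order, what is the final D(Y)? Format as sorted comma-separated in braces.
Constraint 1 (V < Y) on D(V)={1,2,3,4,5} D(Y)={1,2,4,5}: V {1,2,3,4,5}->{1,2,3,4}; Y {1,2,4,5}->{2,4,5}
Constraint 2 (W != V) on D(W)={2,3,4} D(V)={1,2,3,4}: no change
Constraint 3 (W != Y) on D(W)={2,3,4} D(Y)={2,4,5}: no change
Constraint 4 (V < Y) on D(V)={1,2,3,4} D(Y)={2,4,5}: no change
So after all 4 constraints: D(Y) = {2,4,5}

Answer: {2,4,5}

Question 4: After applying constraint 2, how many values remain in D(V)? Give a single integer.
Answer: 4

Derivation:
Constraint 1 (V < Y) on D(V)={1,2,3,4,5} D(Y)={1,2,4,5}: V {1,2,3,4,5}->{1,2,3,4}; Y {1,2,4,5}->{2,4,5}
Constraint 2 (W != V) on D(W)={2,3,4} D(V)={1,2,3,4}: no change
So after constraint 2: D(V)={1,2,3,4}, size = 4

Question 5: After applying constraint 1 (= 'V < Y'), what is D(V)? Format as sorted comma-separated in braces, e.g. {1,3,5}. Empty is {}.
Constraint 1 (V < Y) on D(V)={1,2,3,4,5} D(Y)={1,2,4,5}: V {1,2,3,4,5}->{1,2,3,4}; Y {1,2,4,5}->{2,4,5}
So after constraint 1: D(V) = {1,2,3,4}

Answer: {1,2,3,4}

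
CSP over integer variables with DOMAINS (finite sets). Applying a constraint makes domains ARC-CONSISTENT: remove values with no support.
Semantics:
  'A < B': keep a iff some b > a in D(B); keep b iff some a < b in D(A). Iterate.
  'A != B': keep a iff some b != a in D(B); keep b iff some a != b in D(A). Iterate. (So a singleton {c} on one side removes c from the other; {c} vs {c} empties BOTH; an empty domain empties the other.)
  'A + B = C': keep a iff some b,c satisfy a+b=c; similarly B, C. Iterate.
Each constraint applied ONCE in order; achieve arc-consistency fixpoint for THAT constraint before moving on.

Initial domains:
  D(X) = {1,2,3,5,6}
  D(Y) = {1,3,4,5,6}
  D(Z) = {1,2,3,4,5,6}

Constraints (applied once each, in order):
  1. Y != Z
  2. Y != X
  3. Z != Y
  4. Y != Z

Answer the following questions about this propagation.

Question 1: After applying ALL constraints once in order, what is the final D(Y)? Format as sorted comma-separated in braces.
Constraint 1 (Y != Z) on D(Y)={1,3,4,5,6} D(Z)={1,2,3,4,5,6}: no change
Constraint 2 (Y != X) on D(Y)={1,3,4,5,6} D(X)={1,2,3,5,6}: no change
Constraint 3 (Z != Y) on D(Z)={1,2,3,4,5,6} D(Y)={1,3,4,5,6}: no change
Constraint 4 (Y != Z) on D(Y)={1,3,4,5,6} D(Z)={1,2,3,4,5,6}: no change
So after all 4 constraints: D(Y) = {1,3,4,5,6}

Answer: {1,3,4,5,6}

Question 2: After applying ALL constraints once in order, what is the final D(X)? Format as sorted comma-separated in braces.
Constraint 1 (Y != Z) on D(Y)={1,3,4,5,6} D(Z)={1,2,3,4,5,6}: no change
Constraint 2 (Y != X) on D(Y)={1,3,4,5,6} D(X)={1,2,3,5,6}: no change
Constraint 3 (Z != Y) on D(Z)={1,2,3,4,5,6} D(Y)={1,3,4,5,6}: no change
Constraint 4 (Y != Z) on D(Y)={1,3,4,5,6} D(Z)={1,2,3,4,5,6}: no change
So after all 4 constraints: D(X) = {1,2,3,5,6}

Answer: {1,2,3,5,6}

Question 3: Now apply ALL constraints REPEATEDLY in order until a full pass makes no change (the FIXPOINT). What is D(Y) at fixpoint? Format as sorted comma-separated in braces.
Answer: {1,3,4,5,6}

Derivation:
pass 0 (initial): D(Y)={1,3,4,5,6}
pass 1: no change
Fixpoint after 1 passes: D(Y) = {1,3,4,5,6}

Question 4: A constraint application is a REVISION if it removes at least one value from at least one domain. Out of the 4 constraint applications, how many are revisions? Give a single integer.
Answer: 0

Derivation:
Constraint 1 (Y != Z) on D(Y)={1,3,4,5,6} D(Z)={1,2,3,4,5,6}: no change => not a revision
Constraint 2 (Y != X) on D(Y)={1,3,4,5,6} D(X)={1,2,3,5,6}: no change => not a revision
Constraint 3 (Z != Y) on D(Z)={1,2,3,4,5,6} D(Y)={1,3,4,5,6}: no change => not a revision
Constraint 4 (Y != Z) on D(Y)={1,3,4,5,6} D(Z)={1,2,3,4,5,6}: no change => not a revision
Total revisions = 0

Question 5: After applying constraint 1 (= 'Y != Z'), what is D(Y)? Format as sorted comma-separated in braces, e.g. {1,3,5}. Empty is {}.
Answer: {1,3,4,5,6}

Derivation:
Constraint 1 (Y != Z) on D(Y)={1,3,4,5,6} D(Z)={1,2,3,4,5,6}: no change
So after constraint 1: D(Y) = {1,3,4,5,6}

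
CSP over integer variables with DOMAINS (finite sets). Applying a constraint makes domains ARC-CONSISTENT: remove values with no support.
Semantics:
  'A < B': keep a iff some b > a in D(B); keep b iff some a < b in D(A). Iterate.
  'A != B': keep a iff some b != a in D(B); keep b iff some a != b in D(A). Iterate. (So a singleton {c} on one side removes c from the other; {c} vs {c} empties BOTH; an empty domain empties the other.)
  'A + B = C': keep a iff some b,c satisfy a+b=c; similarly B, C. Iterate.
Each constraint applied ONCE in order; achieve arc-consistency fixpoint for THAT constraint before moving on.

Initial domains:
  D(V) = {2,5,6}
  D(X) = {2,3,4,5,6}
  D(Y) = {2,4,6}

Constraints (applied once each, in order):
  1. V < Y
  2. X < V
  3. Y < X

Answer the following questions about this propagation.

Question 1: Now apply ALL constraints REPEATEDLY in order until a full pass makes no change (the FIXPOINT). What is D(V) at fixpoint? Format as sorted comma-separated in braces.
pass 0 (initial): D(V)={2,5,6}
pass 1: V {2,5,6}->{5}; X {2,3,4,5,6}->{}; Y {2,4,6}->{}
pass 2: V {5}->{}
pass 3: no change
Fixpoint after 3 passes: D(V) = {}

Answer: {}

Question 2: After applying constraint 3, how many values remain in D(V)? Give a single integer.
Constraint 1 (V < Y) on D(V)={2,5,6} D(Y)={2,4,6}: V {2,5,6}->{2,5}; Y {2,4,6}->{4,6}
Constraint 2 (X < V) on D(X)={2,3,4,5,6} D(V)={2,5}: X {2,3,4,5,6}->{2,3,4}; V {2,5}->{5}
Constraint 3 (Y < X) on D(Y)={4,6} D(X)={2,3,4}: Y {4,6}->{}; X {2,3,4}->{}
So after constraint 3: D(V)={5}, size = 1

Answer: 1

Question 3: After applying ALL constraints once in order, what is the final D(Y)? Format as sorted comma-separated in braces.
Constraint 1 (V < Y) on D(V)={2,5,6} D(Y)={2,4,6}: V {2,5,6}->{2,5}; Y {2,4,6}->{4,6}
Constraint 2 (X < V) on D(X)={2,3,4,5,6} D(V)={2,5}: X {2,3,4,5,6}->{2,3,4}; V {2,5}->{5}
Constraint 3 (Y < X) on D(Y)={4,6} D(X)={2,3,4}: Y {4,6}->{}; X {2,3,4}->{}
So after all 3 constraints: D(Y) = {}

Answer: {}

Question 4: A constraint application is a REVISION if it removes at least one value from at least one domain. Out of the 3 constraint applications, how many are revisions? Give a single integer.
Constraint 1 (V < Y) on D(V)={2,5,6} D(Y)={2,4,6}: V {2,5,6}->{2,5}; Y {2,4,6}->{4,6} => REVISION
Constraint 2 (X < V) on D(X)={2,3,4,5,6} D(V)={2,5}: X {2,3,4,5,6}->{2,3,4}; V {2,5}->{5} => REVISION
Constraint 3 (Y < X) on D(Y)={4,6} D(X)={2,3,4}: Y {4,6}->{}; X {2,3,4}->{} => REVISION
Total revisions = 3

Answer: 3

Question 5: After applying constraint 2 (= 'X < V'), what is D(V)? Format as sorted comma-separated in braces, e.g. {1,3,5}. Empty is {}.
Constraint 1 (V < Y) on D(V)={2,5,6} D(Y)={2,4,6}: V {2,5,6}->{2,5}; Y {2,4,6}->{4,6}
Constraint 2 (X < V) on D(X)={2,3,4,5,6} D(V)={2,5}: X {2,3,4,5,6}->{2,3,4}; V {2,5}->{5}
So after constraint 2: D(V) = {5}

Answer: {5}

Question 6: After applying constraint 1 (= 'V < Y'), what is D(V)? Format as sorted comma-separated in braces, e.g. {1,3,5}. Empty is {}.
Constraint 1 (V < Y) on D(V)={2,5,6} D(Y)={2,4,6}: V {2,5,6}->{2,5}; Y {2,4,6}->{4,6}
So after constraint 1: D(V) = {2,5}

Answer: {2,5}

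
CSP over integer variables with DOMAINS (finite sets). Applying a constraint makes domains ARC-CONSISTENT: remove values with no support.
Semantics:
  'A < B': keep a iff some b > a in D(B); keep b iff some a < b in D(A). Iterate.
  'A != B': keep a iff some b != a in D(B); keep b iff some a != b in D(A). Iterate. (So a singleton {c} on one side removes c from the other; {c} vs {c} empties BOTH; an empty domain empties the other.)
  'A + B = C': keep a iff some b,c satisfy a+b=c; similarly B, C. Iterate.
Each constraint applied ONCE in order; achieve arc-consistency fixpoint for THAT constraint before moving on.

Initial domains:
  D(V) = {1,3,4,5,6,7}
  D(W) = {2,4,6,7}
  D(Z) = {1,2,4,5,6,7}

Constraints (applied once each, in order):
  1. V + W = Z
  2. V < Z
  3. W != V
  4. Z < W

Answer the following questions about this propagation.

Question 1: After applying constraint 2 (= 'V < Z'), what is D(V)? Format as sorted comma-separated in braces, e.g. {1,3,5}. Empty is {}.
Answer: {1,3,4,5}

Derivation:
Constraint 1 (V + W = Z) on D(V)={1,3,4,5,6,7} D(W)={2,4,6,7} D(Z)={1,2,4,5,6,7}: V {1,3,4,5,6,7}->{1,3,4,5}; W {2,4,6,7}->{2,4,6}; Z {1,2,4,5,6,7}->{5,6,7}
Constraint 2 (V < Z) on D(V)={1,3,4,5} D(Z)={5,6,7}: no change
So after constraint 2: D(V) = {1,3,4,5}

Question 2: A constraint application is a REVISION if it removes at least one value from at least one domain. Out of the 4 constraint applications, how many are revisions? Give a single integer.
Answer: 2

Derivation:
Constraint 1 (V + W = Z) on D(V)={1,3,4,5,6,7} D(W)={2,4,6,7} D(Z)={1,2,4,5,6,7}: V {1,3,4,5,6,7}->{1,3,4,5}; W {2,4,6,7}->{2,4,6}; Z {1,2,4,5,6,7}->{5,6,7} => REVISION
Constraint 2 (V < Z) on D(V)={1,3,4,5} D(Z)={5,6,7}: no change => not a revision
Constraint 3 (W != V) on D(W)={2,4,6} D(V)={1,3,4,5}: no change => not a revision
Constraint 4 (Z < W) on D(Z)={5,6,7} D(W)={2,4,6}: Z {5,6,7}->{5}; W {2,4,6}->{6} => REVISION
Total revisions = 2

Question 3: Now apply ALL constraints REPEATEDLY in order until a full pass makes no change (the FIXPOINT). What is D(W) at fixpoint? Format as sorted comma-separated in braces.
Answer: {}

Derivation:
pass 0 (initial): D(W)={2,4,6,7}
pass 1: V {1,3,4,5,6,7}->{1,3,4,5}; W {2,4,6,7}->{6}; Z {1,2,4,5,6,7}->{5}
pass 2: V {1,3,4,5}->{}; W {6}->{}; Z {5}->{}
pass 3: no change
Fixpoint after 3 passes: D(W) = {}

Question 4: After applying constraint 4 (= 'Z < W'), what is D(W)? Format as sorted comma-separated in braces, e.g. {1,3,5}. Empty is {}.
Answer: {6}

Derivation:
Constraint 1 (V + W = Z) on D(V)={1,3,4,5,6,7} D(W)={2,4,6,7} D(Z)={1,2,4,5,6,7}: V {1,3,4,5,6,7}->{1,3,4,5}; W {2,4,6,7}->{2,4,6}; Z {1,2,4,5,6,7}->{5,6,7}
Constraint 2 (V < Z) on D(V)={1,3,4,5} D(Z)={5,6,7}: no change
Constraint 3 (W != V) on D(W)={2,4,6} D(V)={1,3,4,5}: no change
Constraint 4 (Z < W) on D(Z)={5,6,7} D(W)={2,4,6}: Z {5,6,7}->{5}; W {2,4,6}->{6}
So after constraint 4: D(W) = {6}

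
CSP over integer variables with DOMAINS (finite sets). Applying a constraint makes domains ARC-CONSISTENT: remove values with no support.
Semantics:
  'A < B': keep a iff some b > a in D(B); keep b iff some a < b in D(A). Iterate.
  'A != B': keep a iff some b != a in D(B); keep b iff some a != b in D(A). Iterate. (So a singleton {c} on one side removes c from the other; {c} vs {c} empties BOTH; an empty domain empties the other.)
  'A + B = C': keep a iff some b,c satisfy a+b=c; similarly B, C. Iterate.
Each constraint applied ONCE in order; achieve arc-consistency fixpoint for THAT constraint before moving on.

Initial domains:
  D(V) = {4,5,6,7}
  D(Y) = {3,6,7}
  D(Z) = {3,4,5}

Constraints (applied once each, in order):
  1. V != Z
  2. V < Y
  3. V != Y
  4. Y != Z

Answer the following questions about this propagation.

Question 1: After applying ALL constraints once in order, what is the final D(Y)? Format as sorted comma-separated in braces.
Constraint 1 (V != Z) on D(V)={4,5,6,7} D(Z)={3,4,5}: no change
Constraint 2 (V < Y) on D(V)={4,5,6,7} D(Y)={3,6,7}: V {4,5,6,7}->{4,5,6}; Y {3,6,7}->{6,7}
Constraint 3 (V != Y) on D(V)={4,5,6} D(Y)={6,7}: no change
Constraint 4 (Y != Z) on D(Y)={6,7} D(Z)={3,4,5}: no change
So after all 4 constraints: D(Y) = {6,7}

Answer: {6,7}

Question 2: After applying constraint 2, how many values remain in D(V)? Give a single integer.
Constraint 1 (V != Z) on D(V)={4,5,6,7} D(Z)={3,4,5}: no change
Constraint 2 (V < Y) on D(V)={4,5,6,7} D(Y)={3,6,7}: V {4,5,6,7}->{4,5,6}; Y {3,6,7}->{6,7}
So after constraint 2: D(V)={4,5,6}, size = 3

Answer: 3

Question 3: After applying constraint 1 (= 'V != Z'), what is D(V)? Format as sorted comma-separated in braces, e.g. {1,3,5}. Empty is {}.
Answer: {4,5,6,7}

Derivation:
Constraint 1 (V != Z) on D(V)={4,5,6,7} D(Z)={3,4,5}: no change
So after constraint 1: D(V) = {4,5,6,7}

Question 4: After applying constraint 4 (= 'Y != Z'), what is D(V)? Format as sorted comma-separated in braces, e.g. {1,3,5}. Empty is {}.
Constraint 1 (V != Z) on D(V)={4,5,6,7} D(Z)={3,4,5}: no change
Constraint 2 (V < Y) on D(V)={4,5,6,7} D(Y)={3,6,7}: V {4,5,6,7}->{4,5,6}; Y {3,6,7}->{6,7}
Constraint 3 (V != Y) on D(V)={4,5,6} D(Y)={6,7}: no change
Constraint 4 (Y != Z) on D(Y)={6,7} D(Z)={3,4,5}: no change
So after constraint 4: D(V) = {4,5,6}

Answer: {4,5,6}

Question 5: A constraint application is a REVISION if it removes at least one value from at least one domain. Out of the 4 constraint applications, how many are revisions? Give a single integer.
Constraint 1 (V != Z) on D(V)={4,5,6,7} D(Z)={3,4,5}: no change => not a revision
Constraint 2 (V < Y) on D(V)={4,5,6,7} D(Y)={3,6,7}: V {4,5,6,7}->{4,5,6}; Y {3,6,7}->{6,7} => REVISION
Constraint 3 (V != Y) on D(V)={4,5,6} D(Y)={6,7}: no change => not a revision
Constraint 4 (Y != Z) on D(Y)={6,7} D(Z)={3,4,5}: no change => not a revision
Total revisions = 1

Answer: 1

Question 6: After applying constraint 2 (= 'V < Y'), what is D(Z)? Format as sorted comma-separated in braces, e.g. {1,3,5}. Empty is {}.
Constraint 1 (V != Z) on D(V)={4,5,6,7} D(Z)={3,4,5}: no change
Constraint 2 (V < Y) on D(V)={4,5,6,7} D(Y)={3,6,7}: V {4,5,6,7}->{4,5,6}; Y {3,6,7}->{6,7}
So after constraint 2: D(Z) = {3,4,5}

Answer: {3,4,5}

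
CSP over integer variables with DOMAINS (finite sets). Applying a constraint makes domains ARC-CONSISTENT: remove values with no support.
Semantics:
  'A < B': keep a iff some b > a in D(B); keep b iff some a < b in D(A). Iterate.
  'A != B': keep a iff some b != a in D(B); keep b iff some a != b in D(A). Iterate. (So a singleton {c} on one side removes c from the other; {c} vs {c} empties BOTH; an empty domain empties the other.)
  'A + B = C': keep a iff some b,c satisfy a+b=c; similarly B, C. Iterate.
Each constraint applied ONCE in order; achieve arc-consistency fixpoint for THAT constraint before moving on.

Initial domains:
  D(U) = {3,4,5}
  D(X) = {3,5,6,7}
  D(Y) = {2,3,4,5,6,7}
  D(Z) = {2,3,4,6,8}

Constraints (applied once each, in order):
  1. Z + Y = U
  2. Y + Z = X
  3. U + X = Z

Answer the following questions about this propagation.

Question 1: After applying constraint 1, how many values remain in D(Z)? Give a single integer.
Answer: 2

Derivation:
Constraint 1 (Z + Y = U) on D(Z)={2,3,4,6,8} D(Y)={2,3,4,5,6,7} D(U)={3,4,5}: Z {2,3,4,6,8}->{2,3}; Y {2,3,4,5,6,7}->{2,3}; U {3,4,5}->{4,5}
So after constraint 1: D(Z)={2,3}, size = 2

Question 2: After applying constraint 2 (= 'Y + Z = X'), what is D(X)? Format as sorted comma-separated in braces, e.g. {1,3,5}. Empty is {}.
Answer: {5,6}

Derivation:
Constraint 1 (Z + Y = U) on D(Z)={2,3,4,6,8} D(Y)={2,3,4,5,6,7} D(U)={3,4,5}: Z {2,3,4,6,8}->{2,3}; Y {2,3,4,5,6,7}->{2,3}; U {3,4,5}->{4,5}
Constraint 2 (Y + Z = X) on D(Y)={2,3} D(Z)={2,3} D(X)={3,5,6,7}: X {3,5,6,7}->{5,6}
So after constraint 2: D(X) = {5,6}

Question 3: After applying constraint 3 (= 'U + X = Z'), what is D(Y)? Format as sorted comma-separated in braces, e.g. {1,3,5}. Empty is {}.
Answer: {2,3}

Derivation:
Constraint 1 (Z + Y = U) on D(Z)={2,3,4,6,8} D(Y)={2,3,4,5,6,7} D(U)={3,4,5}: Z {2,3,4,6,8}->{2,3}; Y {2,3,4,5,6,7}->{2,3}; U {3,4,5}->{4,5}
Constraint 2 (Y + Z = X) on D(Y)={2,3} D(Z)={2,3} D(X)={3,5,6,7}: X {3,5,6,7}->{5,6}
Constraint 3 (U + X = Z) on D(U)={4,5} D(X)={5,6} D(Z)={2,3}: U {4,5}->{}; X {5,6}->{}; Z {2,3}->{}
So after constraint 3: D(Y) = {2,3}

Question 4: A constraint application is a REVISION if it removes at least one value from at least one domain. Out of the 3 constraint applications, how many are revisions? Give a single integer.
Constraint 1 (Z + Y = U) on D(Z)={2,3,4,6,8} D(Y)={2,3,4,5,6,7} D(U)={3,4,5}: Z {2,3,4,6,8}->{2,3}; Y {2,3,4,5,6,7}->{2,3}; U {3,4,5}->{4,5} => REVISION
Constraint 2 (Y + Z = X) on D(Y)={2,3} D(Z)={2,3} D(X)={3,5,6,7}: X {3,5,6,7}->{5,6} => REVISION
Constraint 3 (U + X = Z) on D(U)={4,5} D(X)={5,6} D(Z)={2,3}: U {4,5}->{}; X {5,6}->{}; Z {2,3}->{} => REVISION
Total revisions = 3

Answer: 3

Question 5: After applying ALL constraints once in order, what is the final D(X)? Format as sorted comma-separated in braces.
Constraint 1 (Z + Y = U) on D(Z)={2,3,4,6,8} D(Y)={2,3,4,5,6,7} D(U)={3,4,5}: Z {2,3,4,6,8}->{2,3}; Y {2,3,4,5,6,7}->{2,3}; U {3,4,5}->{4,5}
Constraint 2 (Y + Z = X) on D(Y)={2,3} D(Z)={2,3} D(X)={3,5,6,7}: X {3,5,6,7}->{5,6}
Constraint 3 (U + X = Z) on D(U)={4,5} D(X)={5,6} D(Z)={2,3}: U {4,5}->{}; X {5,6}->{}; Z {2,3}->{}
So after all 3 constraints: D(X) = {}

Answer: {}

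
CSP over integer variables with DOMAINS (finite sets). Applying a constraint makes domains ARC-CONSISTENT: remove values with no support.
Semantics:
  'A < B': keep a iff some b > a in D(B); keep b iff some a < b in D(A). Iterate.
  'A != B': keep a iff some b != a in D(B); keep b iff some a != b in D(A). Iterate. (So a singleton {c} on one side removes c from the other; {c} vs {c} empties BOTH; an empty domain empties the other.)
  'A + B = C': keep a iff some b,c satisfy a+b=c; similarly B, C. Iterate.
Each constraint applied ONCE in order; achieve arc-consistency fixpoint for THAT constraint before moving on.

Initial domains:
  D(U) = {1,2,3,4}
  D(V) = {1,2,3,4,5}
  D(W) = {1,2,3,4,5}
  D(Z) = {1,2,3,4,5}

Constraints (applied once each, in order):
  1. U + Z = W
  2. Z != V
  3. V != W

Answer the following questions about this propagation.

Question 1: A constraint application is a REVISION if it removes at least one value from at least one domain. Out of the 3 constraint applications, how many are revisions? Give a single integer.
Constraint 1 (U + Z = W) on D(U)={1,2,3,4} D(Z)={1,2,3,4,5} D(W)={1,2,3,4,5}: Z {1,2,3,4,5}->{1,2,3,4}; W {1,2,3,4,5}->{2,3,4,5} => REVISION
Constraint 2 (Z != V) on D(Z)={1,2,3,4} D(V)={1,2,3,4,5}: no change => not a revision
Constraint 3 (V != W) on D(V)={1,2,3,4,5} D(W)={2,3,4,5}: no change => not a revision
Total revisions = 1

Answer: 1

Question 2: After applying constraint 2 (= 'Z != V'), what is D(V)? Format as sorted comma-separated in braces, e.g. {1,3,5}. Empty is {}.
Answer: {1,2,3,4,5}

Derivation:
Constraint 1 (U + Z = W) on D(U)={1,2,3,4} D(Z)={1,2,3,4,5} D(W)={1,2,3,4,5}: Z {1,2,3,4,5}->{1,2,3,4}; W {1,2,3,4,5}->{2,3,4,5}
Constraint 2 (Z != V) on D(Z)={1,2,3,4} D(V)={1,2,3,4,5}: no change
So after constraint 2: D(V) = {1,2,3,4,5}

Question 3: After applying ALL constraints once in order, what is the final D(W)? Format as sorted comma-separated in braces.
Answer: {2,3,4,5}

Derivation:
Constraint 1 (U + Z = W) on D(U)={1,2,3,4} D(Z)={1,2,3,4,5} D(W)={1,2,3,4,5}: Z {1,2,3,4,5}->{1,2,3,4}; W {1,2,3,4,5}->{2,3,4,5}
Constraint 2 (Z != V) on D(Z)={1,2,3,4} D(V)={1,2,3,4,5}: no change
Constraint 3 (V != W) on D(V)={1,2,3,4,5} D(W)={2,3,4,5}: no change
So after all 3 constraints: D(W) = {2,3,4,5}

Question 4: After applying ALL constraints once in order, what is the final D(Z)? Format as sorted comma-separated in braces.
Constraint 1 (U + Z = W) on D(U)={1,2,3,4} D(Z)={1,2,3,4,5} D(W)={1,2,3,4,5}: Z {1,2,3,4,5}->{1,2,3,4}; W {1,2,3,4,5}->{2,3,4,5}
Constraint 2 (Z != V) on D(Z)={1,2,3,4} D(V)={1,2,3,4,5}: no change
Constraint 3 (V != W) on D(V)={1,2,3,4,5} D(W)={2,3,4,5}: no change
So after all 3 constraints: D(Z) = {1,2,3,4}

Answer: {1,2,3,4}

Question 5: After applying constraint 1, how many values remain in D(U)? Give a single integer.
Constraint 1 (U + Z = W) on D(U)={1,2,3,4} D(Z)={1,2,3,4,5} D(W)={1,2,3,4,5}: Z {1,2,3,4,5}->{1,2,3,4}; W {1,2,3,4,5}->{2,3,4,5}
So after constraint 1: D(U)={1,2,3,4}, size = 4

Answer: 4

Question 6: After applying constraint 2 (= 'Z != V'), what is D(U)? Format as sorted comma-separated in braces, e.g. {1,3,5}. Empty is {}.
Answer: {1,2,3,4}

Derivation:
Constraint 1 (U + Z = W) on D(U)={1,2,3,4} D(Z)={1,2,3,4,5} D(W)={1,2,3,4,5}: Z {1,2,3,4,5}->{1,2,3,4}; W {1,2,3,4,5}->{2,3,4,5}
Constraint 2 (Z != V) on D(Z)={1,2,3,4} D(V)={1,2,3,4,5}: no change
So after constraint 2: D(U) = {1,2,3,4}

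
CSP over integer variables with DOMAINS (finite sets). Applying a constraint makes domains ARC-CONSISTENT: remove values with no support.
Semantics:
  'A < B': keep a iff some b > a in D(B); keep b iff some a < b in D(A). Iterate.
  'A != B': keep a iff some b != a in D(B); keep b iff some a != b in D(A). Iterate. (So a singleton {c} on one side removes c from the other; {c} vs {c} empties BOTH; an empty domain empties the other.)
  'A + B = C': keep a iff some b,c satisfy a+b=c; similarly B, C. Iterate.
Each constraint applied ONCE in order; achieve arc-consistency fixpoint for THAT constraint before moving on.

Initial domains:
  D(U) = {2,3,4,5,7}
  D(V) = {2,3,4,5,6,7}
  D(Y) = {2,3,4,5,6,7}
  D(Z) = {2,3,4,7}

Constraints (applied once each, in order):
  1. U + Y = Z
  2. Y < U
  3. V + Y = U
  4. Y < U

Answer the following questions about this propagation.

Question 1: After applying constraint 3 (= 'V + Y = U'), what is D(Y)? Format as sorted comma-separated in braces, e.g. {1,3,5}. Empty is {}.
Constraint 1 (U + Y = Z) on D(U)={2,3,4,5,7} D(Y)={2,3,4,5,6,7} D(Z)={2,3,4,7}: U {2,3,4,5,7}->{2,3,4,5}; Y {2,3,4,5,6,7}->{2,3,4,5}; Z {2,3,4,7}->{4,7}
Constraint 2 (Y < U) on D(Y)={2,3,4,5} D(U)={2,3,4,5}: Y {2,3,4,5}->{2,3,4}; U {2,3,4,5}->{3,4,5}
Constraint 3 (V + Y = U) on D(V)={2,3,4,5,6,7} D(Y)={2,3,4} D(U)={3,4,5}: V {2,3,4,5,6,7}->{2,3}; Y {2,3,4}->{2,3}; U {3,4,5}->{4,5}
So after constraint 3: D(Y) = {2,3}

Answer: {2,3}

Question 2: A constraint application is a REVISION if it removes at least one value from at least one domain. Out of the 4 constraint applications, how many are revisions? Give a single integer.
Constraint 1 (U + Y = Z) on D(U)={2,3,4,5,7} D(Y)={2,3,4,5,6,7} D(Z)={2,3,4,7}: U {2,3,4,5,7}->{2,3,4,5}; Y {2,3,4,5,6,7}->{2,3,4,5}; Z {2,3,4,7}->{4,7} => REVISION
Constraint 2 (Y < U) on D(Y)={2,3,4,5} D(U)={2,3,4,5}: Y {2,3,4,5}->{2,3,4}; U {2,3,4,5}->{3,4,5} => REVISION
Constraint 3 (V + Y = U) on D(V)={2,3,4,5,6,7} D(Y)={2,3,4} D(U)={3,4,5}: V {2,3,4,5,6,7}->{2,3}; Y {2,3,4}->{2,3}; U {3,4,5}->{4,5} => REVISION
Constraint 4 (Y < U) on D(Y)={2,3} D(U)={4,5}: no change => not a revision
Total revisions = 3

Answer: 3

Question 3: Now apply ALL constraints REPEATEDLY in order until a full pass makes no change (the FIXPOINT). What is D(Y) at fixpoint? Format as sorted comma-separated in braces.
pass 0 (initial): D(Y)={2,3,4,5,6,7}
pass 1: U {2,3,4,5,7}->{4,5}; V {2,3,4,5,6,7}->{2,3}; Y {2,3,4,5,6,7}->{2,3}; Z {2,3,4,7}->{4,7}
pass 2: Z {4,7}->{7}
pass 3: no change
Fixpoint after 3 passes: D(Y) = {2,3}

Answer: {2,3}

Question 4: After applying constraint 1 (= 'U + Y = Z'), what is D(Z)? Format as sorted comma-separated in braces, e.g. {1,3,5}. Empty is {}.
Constraint 1 (U + Y = Z) on D(U)={2,3,4,5,7} D(Y)={2,3,4,5,6,7} D(Z)={2,3,4,7}: U {2,3,4,5,7}->{2,3,4,5}; Y {2,3,4,5,6,7}->{2,3,4,5}; Z {2,3,4,7}->{4,7}
So after constraint 1: D(Z) = {4,7}

Answer: {4,7}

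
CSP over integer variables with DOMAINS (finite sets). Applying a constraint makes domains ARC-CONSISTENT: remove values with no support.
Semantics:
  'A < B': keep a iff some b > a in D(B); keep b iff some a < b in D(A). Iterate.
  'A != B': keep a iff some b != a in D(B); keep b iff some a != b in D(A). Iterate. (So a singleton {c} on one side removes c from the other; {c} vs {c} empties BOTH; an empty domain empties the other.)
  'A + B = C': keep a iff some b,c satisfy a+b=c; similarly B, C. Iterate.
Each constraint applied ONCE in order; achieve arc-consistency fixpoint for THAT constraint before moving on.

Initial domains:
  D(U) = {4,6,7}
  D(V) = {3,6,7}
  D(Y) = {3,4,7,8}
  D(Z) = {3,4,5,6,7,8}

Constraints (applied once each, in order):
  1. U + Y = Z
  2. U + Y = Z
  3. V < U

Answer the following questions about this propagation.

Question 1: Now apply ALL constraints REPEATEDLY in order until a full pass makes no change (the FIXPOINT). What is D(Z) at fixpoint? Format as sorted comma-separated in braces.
pass 0 (initial): D(Z)={3,4,5,6,7,8}
pass 1: U {4,6,7}->{4}; V {3,6,7}->{3}; Y {3,4,7,8}->{3,4}; Z {3,4,5,6,7,8}->{7,8}
pass 2: no change
Fixpoint after 2 passes: D(Z) = {7,8}

Answer: {7,8}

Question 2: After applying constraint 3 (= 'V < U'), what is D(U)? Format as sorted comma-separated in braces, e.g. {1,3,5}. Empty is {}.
Constraint 1 (U + Y = Z) on D(U)={4,6,7} D(Y)={3,4,7,8} D(Z)={3,4,5,6,7,8}: U {4,6,7}->{4}; Y {3,4,7,8}->{3,4}; Z {3,4,5,6,7,8}->{7,8}
Constraint 2 (U + Y = Z) on D(U)={4} D(Y)={3,4} D(Z)={7,8}: no change
Constraint 3 (V < U) on D(V)={3,6,7} D(U)={4}: V {3,6,7}->{3}
So after constraint 3: D(U) = {4}

Answer: {4}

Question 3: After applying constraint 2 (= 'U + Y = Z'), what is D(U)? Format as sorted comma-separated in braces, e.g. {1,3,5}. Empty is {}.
Answer: {4}

Derivation:
Constraint 1 (U + Y = Z) on D(U)={4,6,7} D(Y)={3,4,7,8} D(Z)={3,4,5,6,7,8}: U {4,6,7}->{4}; Y {3,4,7,8}->{3,4}; Z {3,4,5,6,7,8}->{7,8}
Constraint 2 (U + Y = Z) on D(U)={4} D(Y)={3,4} D(Z)={7,8}: no change
So after constraint 2: D(U) = {4}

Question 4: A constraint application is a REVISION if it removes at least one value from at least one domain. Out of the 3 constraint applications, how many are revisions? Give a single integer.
Answer: 2

Derivation:
Constraint 1 (U + Y = Z) on D(U)={4,6,7} D(Y)={3,4,7,8} D(Z)={3,4,5,6,7,8}: U {4,6,7}->{4}; Y {3,4,7,8}->{3,4}; Z {3,4,5,6,7,8}->{7,8} => REVISION
Constraint 2 (U + Y = Z) on D(U)={4} D(Y)={3,4} D(Z)={7,8}: no change => not a revision
Constraint 3 (V < U) on D(V)={3,6,7} D(U)={4}: V {3,6,7}->{3} => REVISION
Total revisions = 2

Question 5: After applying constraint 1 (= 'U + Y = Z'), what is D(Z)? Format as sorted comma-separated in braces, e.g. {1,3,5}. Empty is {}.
Answer: {7,8}

Derivation:
Constraint 1 (U + Y = Z) on D(U)={4,6,7} D(Y)={3,4,7,8} D(Z)={3,4,5,6,7,8}: U {4,6,7}->{4}; Y {3,4,7,8}->{3,4}; Z {3,4,5,6,7,8}->{7,8}
So after constraint 1: D(Z) = {7,8}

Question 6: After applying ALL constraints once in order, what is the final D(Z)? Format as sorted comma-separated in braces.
Answer: {7,8}

Derivation:
Constraint 1 (U + Y = Z) on D(U)={4,6,7} D(Y)={3,4,7,8} D(Z)={3,4,5,6,7,8}: U {4,6,7}->{4}; Y {3,4,7,8}->{3,4}; Z {3,4,5,6,7,8}->{7,8}
Constraint 2 (U + Y = Z) on D(U)={4} D(Y)={3,4} D(Z)={7,8}: no change
Constraint 3 (V < U) on D(V)={3,6,7} D(U)={4}: V {3,6,7}->{3}
So after all 3 constraints: D(Z) = {7,8}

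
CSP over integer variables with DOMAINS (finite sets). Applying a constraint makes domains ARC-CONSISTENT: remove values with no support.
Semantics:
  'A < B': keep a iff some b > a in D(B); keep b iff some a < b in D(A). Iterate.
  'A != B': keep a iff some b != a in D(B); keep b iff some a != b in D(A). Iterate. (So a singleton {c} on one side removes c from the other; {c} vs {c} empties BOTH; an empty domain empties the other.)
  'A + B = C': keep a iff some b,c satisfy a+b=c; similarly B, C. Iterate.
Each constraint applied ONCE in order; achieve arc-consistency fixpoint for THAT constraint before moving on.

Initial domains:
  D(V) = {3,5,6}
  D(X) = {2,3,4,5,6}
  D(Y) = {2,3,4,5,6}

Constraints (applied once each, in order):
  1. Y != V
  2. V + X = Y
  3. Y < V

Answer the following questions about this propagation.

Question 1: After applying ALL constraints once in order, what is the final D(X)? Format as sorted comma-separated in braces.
Answer: {2,3}

Derivation:
Constraint 1 (Y != V) on D(Y)={2,3,4,5,6} D(V)={3,5,6}: no change
Constraint 2 (V + X = Y) on D(V)={3,5,6} D(X)={2,3,4,5,6} D(Y)={2,3,4,5,6}: V {3,5,6}->{3}; X {2,3,4,5,6}->{2,3}; Y {2,3,4,5,6}->{5,6}
Constraint 3 (Y < V) on D(Y)={5,6} D(V)={3}: Y {5,6}->{}; V {3}->{}
So after all 3 constraints: D(X) = {2,3}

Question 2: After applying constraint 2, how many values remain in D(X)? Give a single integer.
Constraint 1 (Y != V) on D(Y)={2,3,4,5,6} D(V)={3,5,6}: no change
Constraint 2 (V + X = Y) on D(V)={3,5,6} D(X)={2,3,4,5,6} D(Y)={2,3,4,5,6}: V {3,5,6}->{3}; X {2,3,4,5,6}->{2,3}; Y {2,3,4,5,6}->{5,6}
So after constraint 2: D(X)={2,3}, size = 2

Answer: 2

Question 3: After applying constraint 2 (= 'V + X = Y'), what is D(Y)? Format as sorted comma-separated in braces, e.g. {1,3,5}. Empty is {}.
Answer: {5,6}

Derivation:
Constraint 1 (Y != V) on D(Y)={2,3,4,5,6} D(V)={3,5,6}: no change
Constraint 2 (V + X = Y) on D(V)={3,5,6} D(X)={2,3,4,5,6} D(Y)={2,3,4,5,6}: V {3,5,6}->{3}; X {2,3,4,5,6}->{2,3}; Y {2,3,4,5,6}->{5,6}
So after constraint 2: D(Y) = {5,6}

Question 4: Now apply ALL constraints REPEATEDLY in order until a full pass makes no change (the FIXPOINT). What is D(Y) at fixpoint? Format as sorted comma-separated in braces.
pass 0 (initial): D(Y)={2,3,4,5,6}
pass 1: V {3,5,6}->{}; X {2,3,4,5,6}->{2,3}; Y {2,3,4,5,6}->{}
pass 2: X {2,3}->{}
pass 3: no change
Fixpoint after 3 passes: D(Y) = {}

Answer: {}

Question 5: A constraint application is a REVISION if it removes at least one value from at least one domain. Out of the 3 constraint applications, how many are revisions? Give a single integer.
Constraint 1 (Y != V) on D(Y)={2,3,4,5,6} D(V)={3,5,6}: no change => not a revision
Constraint 2 (V + X = Y) on D(V)={3,5,6} D(X)={2,3,4,5,6} D(Y)={2,3,4,5,6}: V {3,5,6}->{3}; X {2,3,4,5,6}->{2,3}; Y {2,3,4,5,6}->{5,6} => REVISION
Constraint 3 (Y < V) on D(Y)={5,6} D(V)={3}: Y {5,6}->{}; V {3}->{} => REVISION
Total revisions = 2

Answer: 2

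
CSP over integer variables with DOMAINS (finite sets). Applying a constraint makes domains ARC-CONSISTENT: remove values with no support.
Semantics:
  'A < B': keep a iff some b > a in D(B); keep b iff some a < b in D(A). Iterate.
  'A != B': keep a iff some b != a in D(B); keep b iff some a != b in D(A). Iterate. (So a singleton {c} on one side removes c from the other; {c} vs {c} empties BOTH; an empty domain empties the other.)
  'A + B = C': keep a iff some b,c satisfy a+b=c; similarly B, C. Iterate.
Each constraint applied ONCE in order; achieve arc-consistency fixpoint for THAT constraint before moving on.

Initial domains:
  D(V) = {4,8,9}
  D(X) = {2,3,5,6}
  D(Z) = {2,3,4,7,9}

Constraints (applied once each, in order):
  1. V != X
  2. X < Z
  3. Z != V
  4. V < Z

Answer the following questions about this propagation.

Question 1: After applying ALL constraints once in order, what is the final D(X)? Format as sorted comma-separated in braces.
Answer: {2,3,5,6}

Derivation:
Constraint 1 (V != X) on D(V)={4,8,9} D(X)={2,3,5,6}: no change
Constraint 2 (X < Z) on D(X)={2,3,5,6} D(Z)={2,3,4,7,9}: Z {2,3,4,7,9}->{3,4,7,9}
Constraint 3 (Z != V) on D(Z)={3,4,7,9} D(V)={4,8,9}: no change
Constraint 4 (V < Z) on D(V)={4,8,9} D(Z)={3,4,7,9}: V {4,8,9}->{4,8}; Z {3,4,7,9}->{7,9}
So after all 4 constraints: D(X) = {2,3,5,6}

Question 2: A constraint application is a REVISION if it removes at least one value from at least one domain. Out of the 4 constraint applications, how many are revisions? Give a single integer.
Answer: 2

Derivation:
Constraint 1 (V != X) on D(V)={4,8,9} D(X)={2,3,5,6}: no change => not a revision
Constraint 2 (X < Z) on D(X)={2,3,5,6} D(Z)={2,3,4,7,9}: Z {2,3,4,7,9}->{3,4,7,9} => REVISION
Constraint 3 (Z != V) on D(Z)={3,4,7,9} D(V)={4,8,9}: no change => not a revision
Constraint 4 (V < Z) on D(V)={4,8,9} D(Z)={3,4,7,9}: V {4,8,9}->{4,8}; Z {3,4,7,9}->{7,9} => REVISION
Total revisions = 2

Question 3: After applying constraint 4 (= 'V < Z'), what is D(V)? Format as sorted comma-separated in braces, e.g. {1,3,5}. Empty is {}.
Constraint 1 (V != X) on D(V)={4,8,9} D(X)={2,3,5,6}: no change
Constraint 2 (X < Z) on D(X)={2,3,5,6} D(Z)={2,3,4,7,9}: Z {2,3,4,7,9}->{3,4,7,9}
Constraint 3 (Z != V) on D(Z)={3,4,7,9} D(V)={4,8,9}: no change
Constraint 4 (V < Z) on D(V)={4,8,9} D(Z)={3,4,7,9}: V {4,8,9}->{4,8}; Z {3,4,7,9}->{7,9}
So after constraint 4: D(V) = {4,8}

Answer: {4,8}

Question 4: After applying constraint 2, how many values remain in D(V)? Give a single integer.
Constraint 1 (V != X) on D(V)={4,8,9} D(X)={2,3,5,6}: no change
Constraint 2 (X < Z) on D(X)={2,3,5,6} D(Z)={2,3,4,7,9}: Z {2,3,4,7,9}->{3,4,7,9}
So after constraint 2: D(V)={4,8,9}, size = 3

Answer: 3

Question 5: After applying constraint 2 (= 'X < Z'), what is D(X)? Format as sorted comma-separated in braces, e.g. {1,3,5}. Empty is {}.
Answer: {2,3,5,6}

Derivation:
Constraint 1 (V != X) on D(V)={4,8,9} D(X)={2,3,5,6}: no change
Constraint 2 (X < Z) on D(X)={2,3,5,6} D(Z)={2,3,4,7,9}: Z {2,3,4,7,9}->{3,4,7,9}
So after constraint 2: D(X) = {2,3,5,6}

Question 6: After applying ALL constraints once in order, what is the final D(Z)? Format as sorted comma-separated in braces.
Answer: {7,9}

Derivation:
Constraint 1 (V != X) on D(V)={4,8,9} D(X)={2,3,5,6}: no change
Constraint 2 (X < Z) on D(X)={2,3,5,6} D(Z)={2,3,4,7,9}: Z {2,3,4,7,9}->{3,4,7,9}
Constraint 3 (Z != V) on D(Z)={3,4,7,9} D(V)={4,8,9}: no change
Constraint 4 (V < Z) on D(V)={4,8,9} D(Z)={3,4,7,9}: V {4,8,9}->{4,8}; Z {3,4,7,9}->{7,9}
So after all 4 constraints: D(Z) = {7,9}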